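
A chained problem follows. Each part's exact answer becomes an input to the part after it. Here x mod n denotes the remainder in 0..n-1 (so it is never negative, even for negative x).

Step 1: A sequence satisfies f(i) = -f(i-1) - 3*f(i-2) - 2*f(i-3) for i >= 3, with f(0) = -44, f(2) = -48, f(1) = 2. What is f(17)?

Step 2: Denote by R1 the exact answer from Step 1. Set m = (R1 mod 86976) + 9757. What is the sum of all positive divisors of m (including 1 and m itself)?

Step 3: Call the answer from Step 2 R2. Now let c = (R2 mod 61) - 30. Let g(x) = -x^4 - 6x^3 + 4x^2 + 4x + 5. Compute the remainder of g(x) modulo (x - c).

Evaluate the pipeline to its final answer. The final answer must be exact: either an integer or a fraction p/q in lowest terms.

Step 1: f(3) = -1*(-48) - 3*(2) - 2*(-44) = 130; iterating: f(3)=130, f(4)=10, f(5)=-304, f(6)=14, f(7)=878, f(8)=-312, f(9)=-2350, f(10)=1530, f(11)=6144, f(12)=-6034, f(13)=-15458, f(14)=21272, f(15)=37170, f(16)=-70070, f(17)=-83984; answer -83984
Step 2: R1 = -83984; m = 12749; 12749 = 11 * 19 * 61; sigma = (1 + 11) * (1 + 19) * (1 + 61) = 12 * 20 * 62 = 14880; answer 14880
Step 3: R2 = 14880; c = 27; remainder = value at the root: -1*(27)^4 - 6*(27)^3 + 4*(27)^2 + 4*(27)^1 + 5 = (-531441) + (-118098) + (2916) + (108) + (5) = -646510; answer -646510

-646510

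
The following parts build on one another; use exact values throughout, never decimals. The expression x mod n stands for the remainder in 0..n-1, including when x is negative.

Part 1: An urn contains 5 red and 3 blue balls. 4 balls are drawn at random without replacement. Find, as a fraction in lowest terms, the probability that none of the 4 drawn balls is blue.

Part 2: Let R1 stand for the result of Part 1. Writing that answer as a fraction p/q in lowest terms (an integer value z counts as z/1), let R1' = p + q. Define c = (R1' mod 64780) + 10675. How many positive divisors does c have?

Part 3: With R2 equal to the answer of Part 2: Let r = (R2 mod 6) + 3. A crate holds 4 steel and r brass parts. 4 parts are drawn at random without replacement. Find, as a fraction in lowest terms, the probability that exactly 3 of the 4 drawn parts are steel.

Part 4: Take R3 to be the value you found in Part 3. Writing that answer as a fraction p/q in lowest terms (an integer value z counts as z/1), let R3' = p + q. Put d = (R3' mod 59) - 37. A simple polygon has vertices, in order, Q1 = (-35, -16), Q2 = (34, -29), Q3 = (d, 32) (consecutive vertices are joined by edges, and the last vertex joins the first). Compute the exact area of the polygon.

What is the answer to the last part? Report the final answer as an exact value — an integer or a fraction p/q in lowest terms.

1734

Part 1: total draws C(8,4) = 70; favorable C(5,4) = 5; P = 1/14; answer 1/14
Part 2: R1 = 1/14; threaded value p + q = 15; c = 10690; 10690 = 2 * 5 * 1069; number of divisors = (1+1) * (1+1) * (1+1) = 8; answer 8
Part 3: R2 = 8; r = 5; total draws C(9,4) = 126; favorable C(4,3)*C(5,1) = 20; P = 10/63; answer 10/63
Part 4: R3 = 10/63; threaded value p + q = 73; d = -23; cross terms: (-35*-29 - 34*-16)=1559, (34*32 - -23*-29)=421, (-23*-16 - -35*32)=1488; twice the area = |3468| = 3468; area = 1734; answer 1734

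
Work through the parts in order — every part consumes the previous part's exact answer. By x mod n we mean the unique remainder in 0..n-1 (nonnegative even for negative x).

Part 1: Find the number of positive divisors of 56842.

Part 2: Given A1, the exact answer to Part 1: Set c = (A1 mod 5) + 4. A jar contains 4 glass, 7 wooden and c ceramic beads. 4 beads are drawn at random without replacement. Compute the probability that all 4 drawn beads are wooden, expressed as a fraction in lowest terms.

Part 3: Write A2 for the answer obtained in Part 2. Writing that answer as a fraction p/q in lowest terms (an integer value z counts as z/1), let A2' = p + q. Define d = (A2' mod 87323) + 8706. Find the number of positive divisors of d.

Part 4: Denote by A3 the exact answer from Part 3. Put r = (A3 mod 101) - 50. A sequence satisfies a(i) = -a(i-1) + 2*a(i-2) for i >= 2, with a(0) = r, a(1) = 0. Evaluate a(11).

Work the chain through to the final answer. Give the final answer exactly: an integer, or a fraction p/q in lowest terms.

Part 1: 56842 = 2 * 97 * 293; number of divisors = (1+1) * (1+1) * (1+1) = 8; answer 8
Part 2: A1 = 8; c = 7; total draws C(18,4) = 3060; favorable C(7,4) = 35; P = 7/612; answer 7/612
Part 3: A2 = 7/612; threaded value p + q = 619; d = 9325; 9325 = 5^2 * 373; number of divisors = (2+1) * (1+1) = 6; answer 6
Part 4: A3 = 6; r = -44; a(2) = -1*(0) + 2*(-44) = -88; iterating: a(2)=-88, a(3)=88, a(4)=-264, a(5)=440, a(6)=-968, a(7)=1848, a(8)=-3784, a(9)=7480, a(10)=-15048, a(11)=30008; answer 30008

30008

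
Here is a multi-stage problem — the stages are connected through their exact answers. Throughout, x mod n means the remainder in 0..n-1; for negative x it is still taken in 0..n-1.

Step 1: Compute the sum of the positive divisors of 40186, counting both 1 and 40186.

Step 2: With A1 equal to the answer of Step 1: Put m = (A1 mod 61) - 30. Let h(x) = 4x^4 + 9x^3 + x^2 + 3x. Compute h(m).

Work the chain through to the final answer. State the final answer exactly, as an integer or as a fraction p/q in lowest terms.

32913

Step 1: 40186 = 2 * 71 * 283; sigma = (1 + 2) * (1 + 71) * (1 + 283) = 3 * 72 * 284 = 61344; answer 61344
Step 2: A1 = 61344; m = 9; 4*(9)^4 + 9*(9)^3 + 1*(9)^2 + 3*(9)^1 = (26244) + (6561) + (81) + (27) = 32913; answer 32913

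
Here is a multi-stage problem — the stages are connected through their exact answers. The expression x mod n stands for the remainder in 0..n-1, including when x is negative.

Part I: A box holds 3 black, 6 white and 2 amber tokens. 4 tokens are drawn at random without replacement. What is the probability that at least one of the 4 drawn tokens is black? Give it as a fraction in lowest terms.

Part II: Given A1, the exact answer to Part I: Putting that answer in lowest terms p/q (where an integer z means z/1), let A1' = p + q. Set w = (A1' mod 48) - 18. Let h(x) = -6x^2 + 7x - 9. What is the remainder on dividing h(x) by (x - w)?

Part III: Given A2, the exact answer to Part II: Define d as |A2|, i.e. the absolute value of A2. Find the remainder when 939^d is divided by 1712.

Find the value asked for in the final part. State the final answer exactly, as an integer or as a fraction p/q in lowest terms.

Part I: total draws C(11,4) = 330; complement C(8,4) = 70; favorable 330 - 70 = 260; P = 26/33; answer 26/33
Part II: A1 = 26/33; threaded value p + q = 59; w = -7; remainder = value at the root: -6*(-7)^2 + 7*(-7)^1 - 9 = (-294) + (-49) + (-9) = -352; answer -352
Part III: A2 = -352; d = 352; squarings mod 1712: 939^1=939, 939^2=41, 939^4=1681, 939^8=961, 939^16=753, 939^32=337, 939^64=577, 939^128=801, 939^256=1313; 939^352 = 939^32 * 939^64 * 939^256 = 977 (mod 1712); answer 977

977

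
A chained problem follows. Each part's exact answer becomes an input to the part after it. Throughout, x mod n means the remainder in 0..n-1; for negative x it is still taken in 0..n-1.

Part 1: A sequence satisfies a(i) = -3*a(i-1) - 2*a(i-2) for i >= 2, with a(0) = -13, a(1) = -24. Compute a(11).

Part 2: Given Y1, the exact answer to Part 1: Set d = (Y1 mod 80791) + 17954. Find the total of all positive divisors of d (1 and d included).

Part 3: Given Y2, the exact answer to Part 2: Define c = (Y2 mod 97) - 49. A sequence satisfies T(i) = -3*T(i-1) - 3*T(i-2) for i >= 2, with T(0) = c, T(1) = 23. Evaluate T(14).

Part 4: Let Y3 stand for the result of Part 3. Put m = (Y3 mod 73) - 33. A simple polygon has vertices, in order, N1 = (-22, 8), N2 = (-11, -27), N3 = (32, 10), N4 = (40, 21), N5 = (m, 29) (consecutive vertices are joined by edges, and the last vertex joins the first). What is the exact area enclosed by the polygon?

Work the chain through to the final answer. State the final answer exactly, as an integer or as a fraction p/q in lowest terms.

Part 1: a(2) = -3*(-24) - 2*(-13) = 98; iterating: a(2)=98, a(3)=-246, a(4)=542, a(5)=-1134, a(6)=2318, a(7)=-4686, a(8)=9422, a(9)=-18894, a(10)=37838, a(11)=-75726; answer -75726
Part 2: Y1 = -75726; d = 23019; 23019 = 3 * 7673; sigma = (1 + 3) * (1 + 7673) = 4 * 7674 = 30696; answer 30696
Part 3: Y2 = 30696; c = -5; T(2) = -3*(23) - 3*(-5) = -54; iterating: T(2)=-54, T(3)=93, T(4)=-117, T(5)=72, T(6)=135, T(7)=-621, T(8)=1458, T(9)=-2511, T(10)=3159, T(11)=-1944, T(12)=-3645, T(13)=16767, T(14)=-39366; answer -39366
Part 4: Y3 = -39366; m = 21; cross terms: (-22*-27 - -11*8)=682, (-11*10 - 32*-27)=754, (32*21 - 40*10)=272, (40*29 - 21*21)=719, (21*8 - -22*29)=806; twice the area = |3233| = 3233; area = 3233/2; answer 3233/2

3233/2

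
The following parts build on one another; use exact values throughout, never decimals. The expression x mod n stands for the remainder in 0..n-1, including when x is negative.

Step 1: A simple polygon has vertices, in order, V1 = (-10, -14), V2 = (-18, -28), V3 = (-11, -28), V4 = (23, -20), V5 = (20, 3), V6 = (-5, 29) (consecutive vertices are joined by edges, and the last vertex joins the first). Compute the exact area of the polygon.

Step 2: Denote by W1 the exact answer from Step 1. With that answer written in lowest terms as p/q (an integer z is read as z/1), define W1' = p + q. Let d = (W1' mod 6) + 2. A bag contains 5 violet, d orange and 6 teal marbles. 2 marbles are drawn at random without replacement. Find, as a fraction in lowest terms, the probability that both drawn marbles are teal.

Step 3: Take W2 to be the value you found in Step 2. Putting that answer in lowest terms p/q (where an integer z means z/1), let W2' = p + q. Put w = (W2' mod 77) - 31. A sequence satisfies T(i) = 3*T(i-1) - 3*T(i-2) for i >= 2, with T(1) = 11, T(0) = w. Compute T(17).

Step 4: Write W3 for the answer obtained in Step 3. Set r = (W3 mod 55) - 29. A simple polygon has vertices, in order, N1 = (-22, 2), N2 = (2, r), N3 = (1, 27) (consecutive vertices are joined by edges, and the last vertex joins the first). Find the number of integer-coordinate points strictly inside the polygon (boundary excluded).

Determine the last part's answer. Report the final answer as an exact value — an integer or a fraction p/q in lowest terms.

402

Step 1: cross terms: (-10*-28 - -18*-14)=28, (-18*-28 - -11*-28)=196, (-11*-20 - 23*-28)=864, (23*3 - 20*-20)=469, (20*29 - -5*3)=595, (-5*-14 - -10*29)=360; twice the area = |2512| = 2512; area = 1256; answer 1256
Step 2: W1 = 1256; threaded value p + q = 1257; d = 5; total draws C(16,2) = 120; favorable C(6,2) = 15; P = 1/8; answer 1/8
Step 3: W2 = 1/8; threaded value p + q = 9; w = -22; T(2) = 3*(11) - 3*(-22) = 99; iterating: T(2)=99, T(3)=264, T(4)=495, T(5)=693, T(6)=594, T(7)=-297, T(8)=-2673, T(9)=-7128, T(10)=-13365, T(11)=-18711, T(12)=-16038, T(13)=8019, T(14)=72171, T(15)=192456, T(16)=360855, T(17)=505197; answer 505197
Step 4: W3 = 505197; r = -7; cross terms: (-22*-7 - 2*2)=150, (2*27 - 1*-7)=61, (1*2 - -22*27)=596; twice the area = |807| = 807; area = 807/2; boundary points = 3 + 1 + 1 = 5; strictly interior points = area - boundary/2 + 1 = 402; answer 402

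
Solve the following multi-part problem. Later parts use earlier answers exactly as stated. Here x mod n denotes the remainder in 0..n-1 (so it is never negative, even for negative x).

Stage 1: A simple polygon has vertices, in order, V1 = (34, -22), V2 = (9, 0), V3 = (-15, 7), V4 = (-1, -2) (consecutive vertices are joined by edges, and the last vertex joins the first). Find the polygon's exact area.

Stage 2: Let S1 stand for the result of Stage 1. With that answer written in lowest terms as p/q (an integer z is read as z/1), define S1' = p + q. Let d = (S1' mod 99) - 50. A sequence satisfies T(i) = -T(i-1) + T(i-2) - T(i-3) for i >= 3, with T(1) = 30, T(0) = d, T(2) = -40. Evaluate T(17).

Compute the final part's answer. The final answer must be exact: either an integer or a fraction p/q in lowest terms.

Stage 1: cross terms: (34*0 - 9*-22)=198, (9*7 - -15*0)=63, (-15*-2 - -1*7)=37, (-1*-22 - 34*-2)=90; twice the area = |388| = 388; area = 194; answer 194
Stage 2: S1 = 194; threaded value p + q = 195; d = 46; T(3) = -1*(-40) + 1*(30) - 1*(46) = 24; iterating: T(3)=24, T(4)=-94, T(5)=158, T(6)=-276, T(7)=528, T(8)=-962, T(9)=1766, T(10)=-3256, T(11)=5984, T(12)=-11006, T(13)=20246, T(14)=-37236, T(15)=68488, T(16)=-125970, T(17)=231694; answer 231694

231694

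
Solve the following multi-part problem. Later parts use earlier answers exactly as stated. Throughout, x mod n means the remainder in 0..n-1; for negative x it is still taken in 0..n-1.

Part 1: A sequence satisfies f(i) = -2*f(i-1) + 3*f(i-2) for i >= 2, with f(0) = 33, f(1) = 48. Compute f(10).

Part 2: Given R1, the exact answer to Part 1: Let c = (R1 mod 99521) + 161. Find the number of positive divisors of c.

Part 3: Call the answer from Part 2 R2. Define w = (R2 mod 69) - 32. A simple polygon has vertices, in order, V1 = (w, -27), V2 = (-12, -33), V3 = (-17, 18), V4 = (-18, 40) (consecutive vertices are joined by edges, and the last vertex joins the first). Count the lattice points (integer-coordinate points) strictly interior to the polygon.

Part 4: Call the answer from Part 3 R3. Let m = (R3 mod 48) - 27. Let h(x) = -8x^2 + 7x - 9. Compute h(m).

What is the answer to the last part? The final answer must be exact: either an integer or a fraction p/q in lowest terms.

Part 1: f(2) = -2*(48) + 3*(33) = 3; iterating: f(2)=3, f(3)=138, f(4)=-267, f(5)=948, f(6)=-2697, f(7)=8238, f(8)=-24567, f(9)=73848, f(10)=-221397; answer -221397
Part 2: R1 = -221397; c = 77327; 77327 = 53 * 1459; number of divisors = (1+1) * (1+1) = 4; answer 4
Part 3: R2 = 4; w = -28; cross terms: (-28*-33 - -12*-27)=600, (-12*18 - -17*-33)=-777, (-17*40 - -18*18)=-356, (-18*-27 - -28*40)=1606; twice the area = |1073| = 1073; area = 1073/2; boundary points = 2 + 1 + 1 + 1 = 5; strictly interior points = area - boundary/2 + 1 = 535; answer 535
Part 4: R3 = 535; m = -20; -8*(-20)^2 + 7*(-20)^1 - 9 = (-3200) + (-140) + (-9) = -3349; answer -3349

-3349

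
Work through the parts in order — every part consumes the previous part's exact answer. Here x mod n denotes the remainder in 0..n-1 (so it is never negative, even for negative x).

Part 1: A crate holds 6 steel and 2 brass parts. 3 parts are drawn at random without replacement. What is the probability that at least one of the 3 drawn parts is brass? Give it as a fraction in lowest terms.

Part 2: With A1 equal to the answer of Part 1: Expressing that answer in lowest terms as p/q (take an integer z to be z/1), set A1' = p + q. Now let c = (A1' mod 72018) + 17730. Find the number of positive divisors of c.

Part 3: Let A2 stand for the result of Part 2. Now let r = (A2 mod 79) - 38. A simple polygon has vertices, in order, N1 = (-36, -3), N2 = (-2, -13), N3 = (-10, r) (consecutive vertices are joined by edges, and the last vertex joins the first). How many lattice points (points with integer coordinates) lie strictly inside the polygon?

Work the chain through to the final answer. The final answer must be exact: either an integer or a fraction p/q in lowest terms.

Part 1: total draws C(8,3) = 56; complement C(6,3) = 20; favorable 56 - 20 = 36; P = 9/14; answer 9/14
Part 2: A1 = 9/14; threaded value p + q = 23; c = 17753; 17753 = 41 * 433; number of divisors = (1+1) * (1+1) = 4; answer 4
Part 3: A2 = 4; r = -34; cross terms: (-36*-13 - -2*-3)=462, (-2*-34 - -10*-13)=-62, (-10*-3 - -36*-34)=-1194; twice the area = |-794| = 794; area = 397; boundary points = 2 + 1 + 1 = 4; strictly interior points = area - boundary/2 + 1 = 396; answer 396

396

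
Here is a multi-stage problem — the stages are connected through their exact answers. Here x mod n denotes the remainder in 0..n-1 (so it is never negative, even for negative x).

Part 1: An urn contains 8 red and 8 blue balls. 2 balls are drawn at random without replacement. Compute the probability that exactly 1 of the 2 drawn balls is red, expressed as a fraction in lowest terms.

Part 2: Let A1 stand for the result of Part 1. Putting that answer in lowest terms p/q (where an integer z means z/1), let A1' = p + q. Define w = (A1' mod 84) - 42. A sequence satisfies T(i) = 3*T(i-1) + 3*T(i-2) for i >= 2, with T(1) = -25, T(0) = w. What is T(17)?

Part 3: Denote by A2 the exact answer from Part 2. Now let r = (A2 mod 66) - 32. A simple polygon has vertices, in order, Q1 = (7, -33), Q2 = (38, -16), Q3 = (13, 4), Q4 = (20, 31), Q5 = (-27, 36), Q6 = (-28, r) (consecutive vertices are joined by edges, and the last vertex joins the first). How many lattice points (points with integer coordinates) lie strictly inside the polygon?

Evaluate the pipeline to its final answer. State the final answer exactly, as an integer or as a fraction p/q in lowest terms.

Part 1: total draws C(16,2) = 120; favorable C(8,1)*C(8,1) = 64; P = 8/15; answer 8/15
Part 2: A1 = 8/15; threaded value p + q = 23; w = -19; T(2) = 3*(-25) + 3*(-19) = -132; iterating: T(2)=-132, T(3)=-471, T(4)=-1809, T(5)=-6840, T(6)=-25947, T(7)=-98361, T(8)=-372924, T(9)=-1413855, T(10)=-5360337, T(11)=-20322576, T(12)=-77048739, T(13)=-292113945, T(14)=-1107488052, T(15)=-4198805991, T(16)=-15918882129, T(17)=-60353064360; answer -60353064360
Part 3: A2 = -60353064360; r = 28; cross terms: (7*-16 - 38*-33)=1142, (38*4 - 13*-16)=360, (13*31 - 20*4)=323, (20*36 - -27*31)=1557, (-27*28 - -28*36)=252, (-28*-33 - 7*28)=728; twice the area = |4362| = 4362; area = 2181; boundary points = 1 + 5 + 1 + 1 + 1 + 1 = 10; strictly interior points = area - boundary/2 + 1 = 2177; answer 2177

2177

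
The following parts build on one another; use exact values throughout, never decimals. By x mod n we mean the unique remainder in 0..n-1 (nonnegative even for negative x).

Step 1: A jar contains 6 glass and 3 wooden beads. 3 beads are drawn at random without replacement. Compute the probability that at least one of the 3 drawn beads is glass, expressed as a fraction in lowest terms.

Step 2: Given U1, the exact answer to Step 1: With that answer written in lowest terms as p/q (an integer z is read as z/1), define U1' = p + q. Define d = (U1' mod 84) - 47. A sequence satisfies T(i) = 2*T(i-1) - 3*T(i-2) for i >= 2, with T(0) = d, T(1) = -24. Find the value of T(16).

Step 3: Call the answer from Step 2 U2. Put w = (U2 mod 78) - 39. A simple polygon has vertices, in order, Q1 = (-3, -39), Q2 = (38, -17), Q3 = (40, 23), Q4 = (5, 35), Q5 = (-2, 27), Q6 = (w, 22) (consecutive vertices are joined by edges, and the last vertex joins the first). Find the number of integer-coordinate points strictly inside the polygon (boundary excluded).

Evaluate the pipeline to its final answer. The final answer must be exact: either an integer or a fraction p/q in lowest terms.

Step 1: total draws C(9,3) = 84; complement C(3,3) = 1; favorable 84 - 1 = 83; P = 83/84; answer 83/84
Step 2: U1 = 83/84; threaded value p + q = 167; d = 36; T(2) = 2*(-24) - 3*(36) = -156; iterating: T(2)=-156, T(3)=-240, T(4)=-12, T(5)=696, T(6)=1428, T(7)=768, T(8)=-2748, T(9)=-7800, T(10)=-7356, T(11)=8688, T(12)=39444, T(13)=52824, T(14)=-12684, T(15)=-183840, T(16)=-329628; answer -329628
Step 3: U2 = -329628; w = -39; cross terms: (-3*-17 - 38*-39)=1533, (38*23 - 40*-17)=1554, (40*35 - 5*23)=1285, (5*27 - -2*35)=205, (-2*22 - -39*27)=1009, (-39*-39 - -3*22)=1587; twice the area = |7173| = 7173; area = 7173/2; boundary points = 1 + 2 + 1 + 1 + 1 + 1 = 7; strictly interior points = area - boundary/2 + 1 = 3584; answer 3584

3584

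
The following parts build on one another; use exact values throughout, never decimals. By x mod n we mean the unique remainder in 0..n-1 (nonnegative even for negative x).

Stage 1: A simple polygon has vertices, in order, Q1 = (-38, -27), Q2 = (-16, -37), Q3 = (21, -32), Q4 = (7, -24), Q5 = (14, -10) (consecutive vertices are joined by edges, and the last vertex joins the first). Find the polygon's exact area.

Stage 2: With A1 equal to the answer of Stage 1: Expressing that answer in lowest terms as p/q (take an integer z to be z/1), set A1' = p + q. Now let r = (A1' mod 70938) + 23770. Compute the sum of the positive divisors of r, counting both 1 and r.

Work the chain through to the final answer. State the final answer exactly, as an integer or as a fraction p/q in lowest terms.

41808

Stage 1: cross terms: (-38*-37 - -16*-27)=974, (-16*-32 - 21*-37)=1289, (21*-24 - 7*-32)=-280, (7*-10 - 14*-24)=266, (14*-27 - -38*-10)=-758; twice the area = |1491| = 1491; area = 1491/2; answer 1491/2
Stage 2: A1 = 1491/2; threaded value p + q = 1493; r = 25263; 25263 = 3^2 * 7 * 401; sigma = (1 + 3 + 9) * (1 + 7) * (1 + 401) = 13 * 8 * 402 = 41808; answer 41808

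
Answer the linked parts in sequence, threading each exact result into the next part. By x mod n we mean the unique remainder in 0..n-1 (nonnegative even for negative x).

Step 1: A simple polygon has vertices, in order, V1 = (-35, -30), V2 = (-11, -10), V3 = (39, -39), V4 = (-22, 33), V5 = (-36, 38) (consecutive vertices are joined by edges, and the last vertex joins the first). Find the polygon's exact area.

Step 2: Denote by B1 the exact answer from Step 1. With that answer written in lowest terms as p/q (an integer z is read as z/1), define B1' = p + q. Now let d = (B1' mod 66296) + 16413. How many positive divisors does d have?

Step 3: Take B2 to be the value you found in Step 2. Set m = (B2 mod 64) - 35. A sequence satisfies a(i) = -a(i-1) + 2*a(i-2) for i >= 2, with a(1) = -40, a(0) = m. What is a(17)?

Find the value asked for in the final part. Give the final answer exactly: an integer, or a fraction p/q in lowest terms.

-393250

Step 1: cross terms: (-35*-10 - -11*-30)=20, (-11*-39 - 39*-10)=819, (39*33 - -22*-39)=429, (-22*38 - -36*33)=352, (-36*-30 - -35*38)=2410; twice the area = |4030| = 4030; area = 2015; answer 2015
Step 2: B1 = 2015; threaded value p + q = 2016; d = 18429; 18429 = 3 * 6143; number of divisors = (1+1) * (1+1) = 4; answer 4
Step 3: B2 = 4; m = -31; a(2) = -1*(-40) + 2*(-31) = -22; iterating: a(2)=-22, a(3)=-58, a(4)=14, a(5)=-130, a(6)=158, a(7)=-418, a(8)=734, a(9)=-1570, a(10)=3038, a(11)=-6178, a(12)=12254, a(13)=-24610, a(14)=49118, a(15)=-98338, a(16)=196574, a(17)=-393250; answer -393250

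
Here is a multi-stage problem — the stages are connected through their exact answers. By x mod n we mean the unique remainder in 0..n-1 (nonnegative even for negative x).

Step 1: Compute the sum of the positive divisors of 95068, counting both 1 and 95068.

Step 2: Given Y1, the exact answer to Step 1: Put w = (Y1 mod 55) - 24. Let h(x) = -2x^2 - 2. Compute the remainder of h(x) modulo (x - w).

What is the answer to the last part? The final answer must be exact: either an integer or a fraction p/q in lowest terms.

Step 1: 95068 = 2^2 * 23767; sigma = (1 + 2 + 4) * (1 + 23767) = 7 * 23768 = 166376; answer 166376
Step 2: Y1 = 166376; w = -23; remainder = value at the root: -2*(-23)^2 - 2 = (-1058) + (-2) = -1060; answer -1060

-1060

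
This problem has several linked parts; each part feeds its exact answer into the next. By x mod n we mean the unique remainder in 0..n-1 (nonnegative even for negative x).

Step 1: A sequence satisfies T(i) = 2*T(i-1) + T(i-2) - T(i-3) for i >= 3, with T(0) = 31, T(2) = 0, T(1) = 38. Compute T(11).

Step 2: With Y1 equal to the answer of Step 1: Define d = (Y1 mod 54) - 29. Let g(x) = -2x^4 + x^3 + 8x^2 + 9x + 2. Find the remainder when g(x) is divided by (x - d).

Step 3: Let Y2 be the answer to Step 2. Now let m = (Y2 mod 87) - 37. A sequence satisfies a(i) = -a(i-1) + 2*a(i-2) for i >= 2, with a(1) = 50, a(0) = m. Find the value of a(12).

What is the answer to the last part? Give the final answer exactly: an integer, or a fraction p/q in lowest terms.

-72348

Step 1: T(3) = 2*(0) + 1*(38) - 1*(31) = 7; iterating: T(3)=7, T(4)=-24, T(5)=-41, T(6)=-113, T(7)=-243, T(8)=-558, T(9)=-1246, T(10)=-2807, T(11)=-6302; answer -6302
Step 2: Y1 = -6302; d = -13; remainder = value at the root: -2*(-13)^4 + 1*(-13)^3 + 8*(-13)^2 + 9*(-13)^1 + 2 = (-57122) + (-2197) + (1352) + (-117) + (2) = -58082; answer -58082
Step 3: Y2 = -58082; m = -3; a(2) = -1*(50) + 2*(-3) = -56; iterating: a(2)=-56, a(3)=156, a(4)=-268, a(5)=580, a(6)=-1116, a(7)=2276, a(8)=-4508, a(9)=9060, a(10)=-18076, a(11)=36196, a(12)=-72348; answer -72348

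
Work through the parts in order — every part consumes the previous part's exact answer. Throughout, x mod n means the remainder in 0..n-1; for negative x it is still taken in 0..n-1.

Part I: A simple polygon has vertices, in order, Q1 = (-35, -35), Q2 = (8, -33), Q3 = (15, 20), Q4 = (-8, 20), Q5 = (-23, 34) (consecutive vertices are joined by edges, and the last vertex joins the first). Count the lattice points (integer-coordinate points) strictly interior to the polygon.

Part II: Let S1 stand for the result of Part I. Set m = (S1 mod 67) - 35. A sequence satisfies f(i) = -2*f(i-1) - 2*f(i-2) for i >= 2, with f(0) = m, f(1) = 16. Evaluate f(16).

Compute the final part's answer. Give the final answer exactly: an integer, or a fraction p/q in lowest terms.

-6912

Part I: cross terms: (-35*-33 - 8*-35)=1435, (8*20 - 15*-33)=655, (15*20 - -8*20)=460, (-8*34 - -23*20)=188, (-23*-35 - -35*34)=1995; twice the area = |4733| = 4733; area = 4733/2; boundary points = 1 + 1 + 23 + 1 + 3 = 29; strictly interior points = area - boundary/2 + 1 = 2353; answer 2353
Part II: S1 = 2353; m = -27; f(2) = -2*(16) - 2*(-27) = 22; iterating: f(2)=22, f(3)=-76, f(4)=108, f(5)=-64, f(6)=-88, f(7)=304, f(8)=-432, f(9)=256, f(10)=352, f(11)=-1216, f(12)=1728, f(13)=-1024, f(14)=-1408, f(15)=4864, f(16)=-6912; answer -6912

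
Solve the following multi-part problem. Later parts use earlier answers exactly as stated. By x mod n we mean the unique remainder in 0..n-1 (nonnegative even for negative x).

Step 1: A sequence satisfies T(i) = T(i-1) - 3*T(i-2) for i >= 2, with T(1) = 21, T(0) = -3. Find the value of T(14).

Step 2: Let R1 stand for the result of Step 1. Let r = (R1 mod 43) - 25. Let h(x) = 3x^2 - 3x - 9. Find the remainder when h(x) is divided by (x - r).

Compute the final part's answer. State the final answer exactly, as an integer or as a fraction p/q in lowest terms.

27

Step 1: T(2) = 1*(21) - 3*(-3) = 30; iterating: T(2)=30, T(3)=-33, T(4)=-123, T(5)=-24, T(6)=345, T(7)=417, T(8)=-618, T(9)=-1869, T(10)=-15, T(11)=5592, T(12)=5637, T(13)=-11139, T(14)=-28050; answer -28050
Step 2: R1 = -28050; r = 4; remainder = value at the root: 3*(4)^2 - 3*(4)^1 - 9 = (48) + (-12) + (-9) = 27; answer 27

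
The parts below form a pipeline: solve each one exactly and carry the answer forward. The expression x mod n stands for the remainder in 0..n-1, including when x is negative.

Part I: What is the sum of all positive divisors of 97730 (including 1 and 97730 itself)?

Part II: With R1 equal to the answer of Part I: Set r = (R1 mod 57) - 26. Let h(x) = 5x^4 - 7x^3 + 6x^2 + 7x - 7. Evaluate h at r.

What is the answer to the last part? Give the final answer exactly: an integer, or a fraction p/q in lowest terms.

Part I: 97730 = 2 * 5 * 29 * 337; sigma = (1 + 2) * (1 + 5) * (1 + 29) * (1 + 337) = 3 * 6 * 30 * 338 = 182520; answer 182520
Part II: R1 = 182520; r = -20; 5*(-20)^4 - 7*(-20)^3 + 6*(-20)^2 + 7*(-20)^1 - 7 = (800000) + (56000) + (2400) + (-140) + (-7) = 858253; answer 858253

858253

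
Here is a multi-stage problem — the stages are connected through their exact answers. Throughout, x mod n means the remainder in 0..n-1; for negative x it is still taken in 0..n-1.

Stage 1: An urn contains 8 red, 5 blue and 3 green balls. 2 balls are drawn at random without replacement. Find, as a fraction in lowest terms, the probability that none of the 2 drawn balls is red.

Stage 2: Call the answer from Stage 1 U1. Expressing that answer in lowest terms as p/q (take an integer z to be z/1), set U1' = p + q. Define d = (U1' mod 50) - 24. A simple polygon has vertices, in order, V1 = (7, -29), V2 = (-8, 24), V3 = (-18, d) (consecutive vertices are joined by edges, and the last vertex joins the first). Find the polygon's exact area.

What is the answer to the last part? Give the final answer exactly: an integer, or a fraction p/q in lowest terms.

695/2

Stage 1: total draws C(16,2) = 120; favorable C(8,2) = 28; P = 7/30; answer 7/30
Stage 2: U1 = 7/30; threaded value p + q = 37; d = 13; cross terms: (7*24 - -8*-29)=-64, (-8*13 - -18*24)=328, (-18*-29 - 7*13)=431; twice the area = |695| = 695; area = 695/2; answer 695/2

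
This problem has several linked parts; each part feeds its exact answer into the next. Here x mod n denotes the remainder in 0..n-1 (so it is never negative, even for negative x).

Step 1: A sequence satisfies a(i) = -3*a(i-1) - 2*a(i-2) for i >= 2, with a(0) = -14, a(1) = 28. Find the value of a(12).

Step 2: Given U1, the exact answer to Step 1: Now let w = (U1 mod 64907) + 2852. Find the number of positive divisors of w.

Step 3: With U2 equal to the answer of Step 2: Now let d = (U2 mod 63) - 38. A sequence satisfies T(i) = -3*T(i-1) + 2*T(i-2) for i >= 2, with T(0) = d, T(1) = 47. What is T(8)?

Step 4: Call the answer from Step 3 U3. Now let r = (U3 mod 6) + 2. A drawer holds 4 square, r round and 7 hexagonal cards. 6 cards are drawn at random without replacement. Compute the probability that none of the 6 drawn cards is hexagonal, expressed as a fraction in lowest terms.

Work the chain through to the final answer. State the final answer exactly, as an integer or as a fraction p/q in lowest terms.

11/442

Step 1: a(2) = -3*(28) - 2*(-14) = -56; iterating: a(2)=-56, a(3)=112, a(4)=-224, a(5)=448, a(6)=-896, a(7)=1792, a(8)=-3584, a(9)=7168, a(10)=-14336, a(11)=28672, a(12)=-57344; answer -57344
Step 2: U1 = -57344; w = 10415; 10415 = 5 * 2083; number of divisors = (1+1) * (1+1) = 4; answer 4
Step 3: U2 = 4; d = -34; T(2) = -3*(47) + 2*(-34) = -209; iterating: T(2)=-209, T(3)=721, T(4)=-2581, T(5)=9185, T(6)=-32717, T(7)=116521, T(8)=-414997; answer -414997
Step 4: U3 = -414997; r = 7; total draws C(18,6) = 18564; favorable C(11,6) = 462; P = 11/442; answer 11/442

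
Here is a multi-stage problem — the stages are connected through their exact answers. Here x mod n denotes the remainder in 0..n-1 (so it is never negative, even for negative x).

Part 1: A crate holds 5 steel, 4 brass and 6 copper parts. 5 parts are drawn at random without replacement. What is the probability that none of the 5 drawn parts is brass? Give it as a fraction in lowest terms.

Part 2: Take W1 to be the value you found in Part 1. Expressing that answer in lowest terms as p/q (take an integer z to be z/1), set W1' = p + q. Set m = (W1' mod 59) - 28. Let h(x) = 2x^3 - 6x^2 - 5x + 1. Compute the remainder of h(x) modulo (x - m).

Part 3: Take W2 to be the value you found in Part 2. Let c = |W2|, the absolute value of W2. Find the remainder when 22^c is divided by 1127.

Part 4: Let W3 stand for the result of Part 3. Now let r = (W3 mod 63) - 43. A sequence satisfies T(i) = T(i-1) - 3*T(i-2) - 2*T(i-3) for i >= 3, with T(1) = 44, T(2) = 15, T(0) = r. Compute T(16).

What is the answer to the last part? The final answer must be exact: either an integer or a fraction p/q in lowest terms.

413272

Part 1: total draws C(15,5) = 3003; favorable C(11,5) = 462; P = 2/13; answer 2/13
Part 2: W1 = 2/13; threaded value p + q = 15; m = -13; remainder = value at the root: 2*(-13)^3 - 6*(-13)^2 - 5*(-13)^1 + 1 = (-4394) + (-1014) + (65) + (1) = -5342; answer -5342
Part 3: W2 = -5342; c = 5342; squarings mod 1127: 22^1=22, 22^2=484, 22^4=967, 22^8=806, 22^16=484, 22^32=967, 22^64=806, 22^128=484, 22^256=967, 22^512=806, 22^1024=484, 22^2048=967, 22^4096=806; 22^5342 = 22^2 * 22^4 * 22^8 * 22^16 * 22^64 * 22^128 * 22^1024 * 22^4096 = 806 (mod 1127); answer 806
Part 4: W3 = 806; r = 7; T(3) = 1*(15) - 3*(44) - 2*(7) = -131; iterating: T(3)=-131, T(4)=-264, T(5)=99, T(6)=1153, T(7)=1384, T(8)=-2273, T(9)=-8731, T(10)=-4680, T(11)=26059, T(12)=57561, T(13)=-11256, T(14)=-236057, T(15)=-317411, T(16)=413272; answer 413272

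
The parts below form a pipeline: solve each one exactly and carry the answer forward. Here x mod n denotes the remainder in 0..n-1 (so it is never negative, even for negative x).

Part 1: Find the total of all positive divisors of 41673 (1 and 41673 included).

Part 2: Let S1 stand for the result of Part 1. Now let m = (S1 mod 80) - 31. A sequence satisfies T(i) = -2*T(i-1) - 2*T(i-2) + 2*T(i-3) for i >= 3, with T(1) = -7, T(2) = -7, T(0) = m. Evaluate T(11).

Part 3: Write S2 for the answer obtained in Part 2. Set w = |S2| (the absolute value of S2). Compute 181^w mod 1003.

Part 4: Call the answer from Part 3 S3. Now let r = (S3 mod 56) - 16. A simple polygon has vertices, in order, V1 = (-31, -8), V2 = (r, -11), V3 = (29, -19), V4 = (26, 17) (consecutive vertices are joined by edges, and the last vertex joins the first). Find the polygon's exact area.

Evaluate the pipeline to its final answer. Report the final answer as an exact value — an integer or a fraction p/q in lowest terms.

2131/2

Part 1: 41673 = 3 * 29 * 479; sigma = (1 + 3) * (1 + 29) * (1 + 479) = 4 * 30 * 480 = 57600; answer 57600
Part 2: S1 = 57600; m = -31; T(3) = -2*(-7) - 2*(-7) + 2*(-31) = -34; iterating: T(3)=-34, T(4)=68, T(5)=-82, T(6)=-40, T(7)=380, T(8)=-844, T(9)=848, T(10)=752, T(11)=-4888; answer -4888
Part 3: S2 = -4888; w = 4888; squarings mod 1003: 181^1=181, 181^2=665, 181^4=905, 181^8=577, 181^16=936, 181^32=477, 181^64=851, 181^128=35, 181^256=222, 181^512=137, 181^1024=715, 181^2048=698, 181^4096=749; 181^4888 = 181^8 * 181^16 * 181^256 * 181^512 * 181^4096 = 169 (mod 1003); answer 169
Part 4: S3 = 169; r = -15; cross terms: (-31*-11 - -15*-8)=221, (-15*-19 - 29*-11)=604, (29*17 - 26*-19)=987, (26*-8 - -31*17)=319; twice the area = |2131| = 2131; area = 2131/2; answer 2131/2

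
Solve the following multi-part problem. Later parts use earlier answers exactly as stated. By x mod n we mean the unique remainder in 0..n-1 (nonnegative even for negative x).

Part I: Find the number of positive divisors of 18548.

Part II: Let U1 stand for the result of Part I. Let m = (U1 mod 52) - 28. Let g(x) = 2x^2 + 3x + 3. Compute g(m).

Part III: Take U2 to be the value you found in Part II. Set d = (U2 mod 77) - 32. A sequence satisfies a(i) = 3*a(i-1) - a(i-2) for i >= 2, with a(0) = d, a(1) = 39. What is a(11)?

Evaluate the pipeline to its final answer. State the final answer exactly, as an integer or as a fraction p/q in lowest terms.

Part I: 18548 = 2^2 * 4637; number of divisors = (2+1) * (1+1) = 6; answer 6
Part II: U1 = 6; m = -22; 2*(-22)^2 + 3*(-22)^1 + 3 = (968) + (-66) + (3) = 905; answer 905
Part III: U2 = 905; d = 26; a(2) = 3*(39) - 1*(26) = 91; iterating: a(2)=91, a(3)=234, a(4)=611, a(5)=1599, a(6)=4186, a(7)=10959, a(8)=28691, a(9)=75114, a(10)=196651, a(11)=514839; answer 514839

514839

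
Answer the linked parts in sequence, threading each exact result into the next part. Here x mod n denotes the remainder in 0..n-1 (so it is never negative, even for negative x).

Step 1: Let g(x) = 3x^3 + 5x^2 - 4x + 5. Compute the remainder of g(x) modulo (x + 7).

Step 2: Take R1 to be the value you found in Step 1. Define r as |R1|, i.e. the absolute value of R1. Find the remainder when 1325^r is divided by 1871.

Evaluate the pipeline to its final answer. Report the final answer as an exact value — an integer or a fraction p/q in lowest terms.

520

Step 1: remainder = value at the root: 3*(-7)^3 + 5*(-7)^2 - 4*(-7)^1 + 5 = (-1029) + (245) + (28) + (5) = -751; answer -751
Step 2: R1 = -751; r = 751; squarings mod 1871: 1325^1=1325, 1325^2=627, 1325^4=219, 1325^8=1186, 1325^16=1475, 1325^32=1523, 1325^64=1360, 1325^128=1052, 1325^256=943, 1325^512=524; 1325^751 = 1325^1 * 1325^2 * 1325^4 * 1325^8 * 1325^32 * 1325^64 * 1325^128 * 1325^512 = 520 (mod 1871); answer 520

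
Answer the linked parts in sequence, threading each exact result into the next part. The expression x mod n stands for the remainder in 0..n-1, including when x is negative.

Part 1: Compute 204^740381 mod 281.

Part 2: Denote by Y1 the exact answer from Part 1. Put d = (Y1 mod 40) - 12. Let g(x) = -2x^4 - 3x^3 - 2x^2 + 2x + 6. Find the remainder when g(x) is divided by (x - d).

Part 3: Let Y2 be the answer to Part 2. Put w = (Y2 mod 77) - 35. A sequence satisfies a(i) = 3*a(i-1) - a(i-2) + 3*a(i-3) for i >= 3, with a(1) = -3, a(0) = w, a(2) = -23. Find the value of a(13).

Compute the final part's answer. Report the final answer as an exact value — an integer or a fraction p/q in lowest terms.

2232045

Part 1: squarings mod 281: 204^1=204, 204^2=28, 204^4=222, 204^8=109, 204^16=79, 204^32=59, 204^64=109, 204^128=79, 204^256=59, 204^512=109, 204^1024=79, 204^2048=59, 204^4096=109, 204^8192=79, 204^16384=59, 204^32768=109, 204^65536=79, 204^131072=59, 204^262144=109, 204^524288=79; 204^740381 = 204^1 * 204^4 * 204^8 * 204^16 * 204^1024 * 204^2048 * 204^16384 * 204^65536 * 204^131072 * 204^524288 = 47 (mod 281); answer 47
Part 2: Y1 = 47; d = -5; remainder = value at the root: -2*(-5)^4 - 3*(-5)^3 - 2*(-5)^2 + 2*(-5)^1 + 6 = (-1250) + (375) + (-50) + (-10) + (6) = -929; answer -929
Part 3: Y2 = -929; w = 37; a(3) = 3*(-23) - 1*(-3) + 3*(37) = 45; iterating: a(3)=45, a(4)=149, a(5)=333, a(6)=985, a(7)=3069, a(8)=9221, a(9)=27549, a(10)=82633, a(11)=248013, a(12)=744053, a(13)=2232045; answer 2232045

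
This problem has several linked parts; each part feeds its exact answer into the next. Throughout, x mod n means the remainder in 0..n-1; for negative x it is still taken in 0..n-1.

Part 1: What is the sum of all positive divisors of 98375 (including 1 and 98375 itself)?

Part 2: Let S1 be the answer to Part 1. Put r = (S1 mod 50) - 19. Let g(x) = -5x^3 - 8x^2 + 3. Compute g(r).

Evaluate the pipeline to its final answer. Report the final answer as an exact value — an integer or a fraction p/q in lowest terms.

Part 1: 98375 = 5^3 * 787; sigma = (1 + 5 + 25 + 125) * (1 + 787) = 156 * 788 = 122928; answer 122928
Part 2: S1 = 122928; r = 9; -5*(9)^3 - 8*(9)^2 + 3 = (-3645) + (-648) + (3) = -4290; answer -4290

-4290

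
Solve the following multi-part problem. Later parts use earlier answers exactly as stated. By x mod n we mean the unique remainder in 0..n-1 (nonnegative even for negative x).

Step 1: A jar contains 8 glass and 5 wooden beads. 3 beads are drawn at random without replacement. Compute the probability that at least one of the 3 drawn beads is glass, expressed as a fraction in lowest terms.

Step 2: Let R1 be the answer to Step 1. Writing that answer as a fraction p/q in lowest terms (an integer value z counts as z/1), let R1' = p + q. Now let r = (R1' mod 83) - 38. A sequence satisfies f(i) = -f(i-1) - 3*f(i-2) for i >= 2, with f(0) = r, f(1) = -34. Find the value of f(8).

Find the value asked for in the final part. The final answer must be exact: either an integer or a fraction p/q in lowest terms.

-956

Step 1: total draws C(13,3) = 286; complement C(5,3) = 10; favorable 286 - 10 = 276; P = 138/143; answer 138/143
Step 2: R1 = 138/143; threaded value p + q = 281; r = -6; f(2) = -1*(-34) - 3*(-6) = 52; iterating: f(2)=52, f(3)=50, f(4)=-206, f(5)=56, f(6)=562, f(7)=-730, f(8)=-956; answer -956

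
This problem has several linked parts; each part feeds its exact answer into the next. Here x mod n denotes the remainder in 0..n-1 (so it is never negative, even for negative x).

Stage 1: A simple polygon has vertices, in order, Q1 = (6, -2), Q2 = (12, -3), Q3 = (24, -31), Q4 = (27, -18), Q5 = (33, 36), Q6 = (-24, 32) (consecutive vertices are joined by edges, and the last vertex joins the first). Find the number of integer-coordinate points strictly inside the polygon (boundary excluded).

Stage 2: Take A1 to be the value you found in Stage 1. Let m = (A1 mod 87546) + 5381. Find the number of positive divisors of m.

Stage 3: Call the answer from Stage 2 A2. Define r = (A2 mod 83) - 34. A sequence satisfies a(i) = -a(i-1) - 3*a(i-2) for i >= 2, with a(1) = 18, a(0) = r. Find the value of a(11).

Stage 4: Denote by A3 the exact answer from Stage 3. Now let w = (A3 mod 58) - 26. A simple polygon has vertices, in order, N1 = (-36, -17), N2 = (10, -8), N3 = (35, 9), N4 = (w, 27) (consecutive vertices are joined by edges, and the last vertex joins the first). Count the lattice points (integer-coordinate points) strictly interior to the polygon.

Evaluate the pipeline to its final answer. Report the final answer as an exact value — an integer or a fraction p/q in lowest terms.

Stage 1: cross terms: (6*-3 - 12*-2)=6, (12*-31 - 24*-3)=-300, (24*-18 - 27*-31)=405, (27*36 - 33*-18)=1566, (33*32 - -24*36)=1920, (-24*-2 - 6*32)=-144; twice the area = |3453| = 3453; area = 3453/2; boundary points = 1 + 4 + 1 + 6 + 1 + 2 = 15; strictly interior points = area - boundary/2 + 1 = 1720; answer 1720
Stage 2: A1 = 1720; m = 7101; 7101 = 3^3 * 263; number of divisors = (3+1) * (1+1) = 8; answer 8
Stage 3: A2 = 8; r = -26; a(2) = -1*(18) - 3*(-26) = 60; iterating: a(2)=60, a(3)=-114, a(4)=-66, a(5)=408, a(6)=-210, a(7)=-1014, a(8)=1644, a(9)=1398, a(10)=-6330, a(11)=2136; answer 2136
Stage 4: A3 = 2136; w = 22; cross terms: (-36*-8 - 10*-17)=458, (10*9 - 35*-8)=370, (35*27 - 22*9)=747, (22*-17 - -36*27)=598; twice the area = |2173| = 2173; area = 2173/2; boundary points = 1 + 1 + 1 + 2 = 5; strictly interior points = area - boundary/2 + 1 = 1085; answer 1085

1085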